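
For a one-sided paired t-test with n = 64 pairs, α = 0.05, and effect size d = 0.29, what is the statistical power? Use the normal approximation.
Power ≈ 0.75

Power calculation (paired t-test, normal approximation):
z_β = d · √n - z_α
z_β = 0.29 · √64 - 1.645
z_β = 0.29 · 8.000 - 1.645
z_β = 0.675

Power = Φ(z_β) = Φ(0.675) ≈ 0.750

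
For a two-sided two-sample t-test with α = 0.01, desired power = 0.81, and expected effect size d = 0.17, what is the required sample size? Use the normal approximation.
n = 826 per group

Sample size formula (two-sample t-test, normal approximation):
n = 2 · ((z_{α/2} + z_β) / d)²

z_{α/2} = 2.576 (for α = 0.01, two-sided)
z_β = 0.878 (for power = 0.81)
d = 0.17

n = 2 · ((2.576 + 0.878) / 0.17)²
n = 2 · (20.318)²
n ≈ 825.64
Round up to the next whole number: n = 826 per group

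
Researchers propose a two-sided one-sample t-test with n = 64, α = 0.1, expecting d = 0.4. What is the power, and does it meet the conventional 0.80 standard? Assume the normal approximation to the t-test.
Power ≈ 0.94; the study is adequately powered (power ≥ 0.80)

Power calculation (one-sample t-test, normal approximation):
z_β = d · √n - z_{α/2}
z_β = 0.4 · √64 - 1.645
z_β = 0.4 · 8.000 - 1.645
z_β = 1.555

Power = Φ(z_β) = Φ(1.555) ≈ 0.940

Effect size d = 0.4 is small by Cohen's convention (0.2/0.5/0.8).

Threshold: power ≥ 0.80 is conventionally adequate.
Power ≈ 0.94 → the study is adequately powered (power ≥ 0.80).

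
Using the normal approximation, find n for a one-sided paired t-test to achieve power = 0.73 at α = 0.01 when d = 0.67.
n = 20 pairs

Sample size formula (paired t-test, normal approximation):
n = ((z_α + z_β) / d)²

z_α = 2.326 (for α = 0.01, one-sided)
z_β = 0.613 (for power = 0.73)
d = 0.67

n = ((2.326 + 0.613) / 0.67)²
n = (4.387)²
n ≈ 19.25
Round up to the next whole number: n = 20 pairs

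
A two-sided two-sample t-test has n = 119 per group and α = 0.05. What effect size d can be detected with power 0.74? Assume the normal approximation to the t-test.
d ≈ 0.34

Minimum detectable effect (two-sample t-test, normal approximation):
d = (z_{α/2} + z_β) / √(n/2)
d = (1.960 + 0.643) / √(119/2)
d = 2.603 / 7.714
d ≈ 0.34

By Cohen's convention (0.2 small / 0.5 medium / 0.8 large): small effect.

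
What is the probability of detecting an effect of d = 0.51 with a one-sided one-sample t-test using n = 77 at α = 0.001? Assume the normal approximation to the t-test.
Power ≈ 0.92

Power calculation (one-sample t-test, normal approximation):
z_β = d · √n - z_α
z_β = 0.51 · √77 - 3.090
z_β = 0.51 · 8.775 - 3.090
z_β = 1.385

Power = Φ(z_β) = Φ(1.385) ≈ 0.917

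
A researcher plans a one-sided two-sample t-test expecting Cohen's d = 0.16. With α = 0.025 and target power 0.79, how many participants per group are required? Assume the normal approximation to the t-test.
n = 598 per group

Sample size formula (two-sample t-test, normal approximation):
n = 2 · ((z_α + z_β) / d)²

z_α = 1.960 (for α = 0.025, one-sided)
z_β = 0.806 (for power = 0.79)
d = 0.16

n = 2 · ((1.960 + 0.806) / 0.16)²
n = 2 · (17.288)²
n ≈ 597.75
Round up to the next whole number: n = 598 per group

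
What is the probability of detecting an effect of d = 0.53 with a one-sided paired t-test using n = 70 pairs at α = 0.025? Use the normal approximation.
Power ≈ 0.99

Power calculation (paired t-test, normal approximation):
z_β = d · √n - z_α
z_β = 0.53 · √70 - 1.960
z_β = 0.53 · 8.367 - 1.960
z_β = 2.474

Power = Φ(z_β) = Φ(2.474) ≈ 0.993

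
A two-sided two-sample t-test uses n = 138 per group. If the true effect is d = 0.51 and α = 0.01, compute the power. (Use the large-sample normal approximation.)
Power ≈ 0.95

Power calculation (two-sample t-test, normal approximation):
z_β = d · √(n/2) - z_{α/2}
z_β = 0.51 · √(138/2) - 2.576
z_β = 0.51 · 8.307 - 2.576
z_β = 1.661

Power = Φ(z_β) = Φ(1.661) ≈ 0.952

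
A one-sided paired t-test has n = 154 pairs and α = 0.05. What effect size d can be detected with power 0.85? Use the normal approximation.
d ≈ 0.22

Minimum detectable effect (paired t-test, normal approximation):
d = (z_α + z_β) / √n
d = (1.645 + 1.036) / √154
d = 2.681 / 12.410
d ≈ 0.22

By Cohen's convention (0.2 small / 0.5 medium / 0.8 large): small effect.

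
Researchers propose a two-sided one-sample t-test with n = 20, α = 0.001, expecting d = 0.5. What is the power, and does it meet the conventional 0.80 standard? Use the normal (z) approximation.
Power ≈ 0.15; the study is underpowered (power < 0.80)

Power calculation (one-sample t-test, normal approximation):
z_β = d · √n - z_{α/2}
z_β = 0.5 · √20 - 3.291
z_β = 0.5 · 4.472 - 3.291
z_β = -1.054

Power = Φ(z_β) = Φ(-1.054) ≈ 0.146

Effect size d = 0.5 is medium by Cohen's convention (0.2/0.5/0.8).

Threshold: power ≥ 0.80 is conventionally adequate.
Power ≈ 0.15 → the study is underpowered (power < 0.80).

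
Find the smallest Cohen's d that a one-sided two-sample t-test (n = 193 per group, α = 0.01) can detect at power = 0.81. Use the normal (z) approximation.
d ≈ 0.33

Minimum detectable effect (two-sample t-test, normal approximation):
d = (z_α + z_β) / √(n/2)
d = (2.326 + 0.878) / √(193/2)
d = 3.204 / 9.823
d ≈ 0.33

By Cohen's convention (0.2 small / 0.5 medium / 0.8 large): small effect.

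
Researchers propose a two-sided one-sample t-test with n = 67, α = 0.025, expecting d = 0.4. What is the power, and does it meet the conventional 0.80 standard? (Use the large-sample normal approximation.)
Power ≈ 0.85; the study is adequately powered (power ≥ 0.80)

Power calculation (one-sample t-test, normal approximation):
z_β = d · √n - z_{α/2}
z_β = 0.4 · √67 - 2.241
z_β = 0.4 · 8.185 - 2.241
z_β = 1.033

Power = Φ(z_β) = Φ(1.033) ≈ 0.849

Effect size d = 0.4 is small by Cohen's convention (0.2/0.5/0.8).

Threshold: power ≥ 0.80 is conventionally adequate.
Power ≈ 0.85 → the study is adequately powered (power ≥ 0.80).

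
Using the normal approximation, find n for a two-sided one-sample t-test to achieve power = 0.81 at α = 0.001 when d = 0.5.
n = 70

Sample size formula (one-sample t-test, normal approximation):
n = ((z_{α/2} + z_β) / d)²

z_{α/2} = 3.291 (for α = 0.001, two-sided)
z_β = 0.878 (for power = 0.81)
d = 0.5

n = ((3.291 + 0.878) / 0.5)²
n = (8.338)²
n ≈ 69.52
Round up to the next whole number: n = 70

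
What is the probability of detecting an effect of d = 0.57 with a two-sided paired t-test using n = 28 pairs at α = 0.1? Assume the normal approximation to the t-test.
Power ≈ 0.91

Power calculation (paired t-test, normal approximation):
z_β = d · √n - z_{α/2}
z_β = 0.57 · √28 - 1.645
z_β = 0.57 · 5.292 - 1.645
z_β = 1.371

Power = Φ(z_β) = Φ(1.371) ≈ 0.915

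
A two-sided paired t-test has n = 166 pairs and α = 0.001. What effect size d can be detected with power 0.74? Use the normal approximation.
d ≈ 0.31

Minimum detectable effect (paired t-test, normal approximation):
d = (z_{α/2} + z_β) / √n
d = (3.291 + 0.643) / √166
d = 3.934 / 12.884
d ≈ 0.31

By Cohen's convention (0.2 small / 0.5 medium / 0.8 large): small effect.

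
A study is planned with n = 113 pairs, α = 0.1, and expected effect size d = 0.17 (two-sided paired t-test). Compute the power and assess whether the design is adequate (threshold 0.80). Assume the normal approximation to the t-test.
Power ≈ 0.56; the study is underpowered (power < 0.80)

Power calculation (paired t-test, normal approximation):
z_β = d · √n - z_{α/2}
z_β = 0.17 · √113 - 1.645
z_β = 0.17 · 10.630 - 1.645
z_β = 0.162

Power = Φ(z_β) = Φ(0.162) ≈ 0.564

Effect size d = 0.17 is very small by Cohen's convention (0.2/0.5/0.8).

Threshold: power ≥ 0.80 is conventionally adequate.
Power ≈ 0.56 → the study is underpowered (power < 0.80).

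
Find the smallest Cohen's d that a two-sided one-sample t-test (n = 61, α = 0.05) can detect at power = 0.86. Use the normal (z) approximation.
d ≈ 0.39

Minimum detectable effect (one-sample t-test, normal approximation):
d = (z_{α/2} + z_β) / √n
d = (1.960 + 1.080) / √61
d = 3.040 / 7.810
d ≈ 0.39

By Cohen's convention (0.2 small / 0.5 medium / 0.8 large): small effect.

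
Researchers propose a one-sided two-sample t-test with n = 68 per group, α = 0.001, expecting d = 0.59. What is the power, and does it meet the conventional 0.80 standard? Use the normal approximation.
Power ≈ 0.64; the study is underpowered (power < 0.80)

Power calculation (two-sample t-test, normal approximation):
z_β = d · √(n/2) - z_α
z_β = 0.59 · √(68/2) - 3.090
z_β = 0.59 · 5.831 - 3.090
z_β = 0.350

Power = Φ(z_β) = Φ(0.350) ≈ 0.637

Effect size d = 0.59 is medium by Cohen's convention (0.2/0.5/0.8).

Threshold: power ≥ 0.80 is conventionally adequate.
Power ≈ 0.64 → the study is underpowered (power < 0.80).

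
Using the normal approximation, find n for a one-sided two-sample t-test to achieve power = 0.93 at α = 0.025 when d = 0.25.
n = 378 per group

Sample size formula (two-sample t-test, normal approximation):
n = 2 · ((z_α + z_β) / d)²

z_α = 1.960 (for α = 0.025, one-sided)
z_β = 1.476 (for power = 0.93)
d = 0.25

n = 2 · ((1.960 + 1.476) / 0.25)²
n = 2 · (13.744)²
n ≈ 377.80
Round up to the next whole number: n = 378 per group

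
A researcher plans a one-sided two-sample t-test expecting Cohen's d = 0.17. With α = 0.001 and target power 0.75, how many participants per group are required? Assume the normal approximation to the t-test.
n = 981 per group

Sample size formula (two-sample t-test, normal approximation):
n = 2 · ((z_α + z_β) / d)²

z_α = 3.090 (for α = 0.001, one-sided)
z_β = 0.674 (for power = 0.75)
d = 0.17

n = 2 · ((3.090 + 0.674) / 0.17)²
n = 2 · (22.141)²
n ≈ 980.45
Round up to the next whole number: n = 981 per group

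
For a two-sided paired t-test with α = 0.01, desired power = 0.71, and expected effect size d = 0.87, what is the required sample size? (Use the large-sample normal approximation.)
n = 13 pairs

Sample size formula (paired t-test, normal approximation):
n = ((z_{α/2} + z_β) / d)²

z_{α/2} = 2.576 (for α = 0.01, two-sided)
z_β = 0.553 (for power = 0.71)
d = 0.87

n = ((2.576 + 0.553) / 0.87)²
n = (3.597)²
n ≈ 12.94
Round up to the next whole number: n = 13 pairs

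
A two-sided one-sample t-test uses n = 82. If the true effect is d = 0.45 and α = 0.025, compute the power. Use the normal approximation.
Power ≈ 0.97

Power calculation (one-sample t-test, normal approximation):
z_β = d · √n - z_{α/2}
z_β = 0.45 · √82 - 2.241
z_β = 0.45 · 9.055 - 2.241
z_β = 1.834

Power = Φ(z_β) = Φ(1.834) ≈ 0.967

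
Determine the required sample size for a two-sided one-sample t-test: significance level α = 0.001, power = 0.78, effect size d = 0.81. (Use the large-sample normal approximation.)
n = 26

Sample size formula (one-sample t-test, normal approximation):
n = ((z_{α/2} + z_β) / d)²

z_{α/2} = 3.291 (for α = 0.001, two-sided)
z_β = 0.772 (for power = 0.78)
d = 0.81

n = ((3.291 + 0.772) / 0.81)²
n = (5.016)²
n ≈ 25.16
Round up to the next whole number: n = 26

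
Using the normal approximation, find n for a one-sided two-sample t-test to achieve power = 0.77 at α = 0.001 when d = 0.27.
n = 403 per group

Sample size formula (two-sample t-test, normal approximation):
n = 2 · ((z_α + z_β) / d)²

z_α = 3.090 (for α = 0.001, one-sided)
z_β = 0.739 (for power = 0.77)
d = 0.27

n = 2 · ((3.090 + 0.739) / 0.27)²
n = 2 · (14.181)²
n ≈ 402.20
Round up to the next whole number: n = 403 per group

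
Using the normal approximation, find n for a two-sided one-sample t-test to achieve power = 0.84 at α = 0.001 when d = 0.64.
n = 45

Sample size formula (one-sample t-test, normal approximation):
n = ((z_{α/2} + z_β) / d)²

z_{α/2} = 3.291 (for α = 0.001, two-sided)
z_β = 0.994 (for power = 0.84)
d = 0.64

n = ((3.291 + 0.994) / 0.64)²
n = (6.695)²
n ≈ 44.82
Round up to the next whole number: n = 45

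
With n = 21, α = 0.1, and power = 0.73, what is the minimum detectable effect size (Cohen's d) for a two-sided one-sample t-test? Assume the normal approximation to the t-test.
d ≈ 0.49

Minimum detectable effect (one-sample t-test, normal approximation):
d = (z_{α/2} + z_β) / √n
d = (1.645 + 0.613) / √21
d = 2.258 / 4.583
d ≈ 0.49

By Cohen's convention (0.2 small / 0.5 medium / 0.8 large): small effect.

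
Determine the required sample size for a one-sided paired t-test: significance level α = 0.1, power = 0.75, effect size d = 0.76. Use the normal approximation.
n = 7 pairs

Sample size formula (paired t-test, normal approximation):
n = ((z_α + z_β) / d)²

z_α = 1.282 (for α = 0.1, one-sided)
z_β = 0.674 (for power = 0.75)
d = 0.76

n = ((1.282 + 0.674) / 0.76)²
n = (2.574)²
n ≈ 6.63
Round up to the next whole number: n = 7 pairs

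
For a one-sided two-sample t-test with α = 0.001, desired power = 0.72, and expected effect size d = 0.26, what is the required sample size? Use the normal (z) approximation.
n = 400 per group

Sample size formula (two-sample t-test, normal approximation):
n = 2 · ((z_α + z_β) / d)²

z_α = 3.090 (for α = 0.001, one-sided)
z_β = 0.583 (for power = 0.72)
d = 0.26

n = 2 · ((3.090 + 0.583) / 0.26)²
n = 2 · (14.127)²
n ≈ 399.14
Round up to the next whole number: n = 400 per group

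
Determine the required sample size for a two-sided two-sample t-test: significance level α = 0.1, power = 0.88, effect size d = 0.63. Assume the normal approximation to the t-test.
n = 41 per group

Sample size formula (two-sample t-test, normal approximation):
n = 2 · ((z_{α/2} + z_β) / d)²

z_{α/2} = 1.645 (for α = 0.1, two-sided)
z_β = 1.175 (for power = 0.88)
d = 0.63

n = 2 · ((1.645 + 1.175) / 0.63)²
n = 2 · (4.476)²
n ≈ 40.07
Round up to the next whole number: n = 41 per group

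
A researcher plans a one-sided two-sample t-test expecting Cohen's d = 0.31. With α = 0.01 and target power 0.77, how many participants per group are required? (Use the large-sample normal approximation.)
n = 196 per group

Sample size formula (two-sample t-test, normal approximation):
n = 2 · ((z_α + z_β) / d)²

z_α = 2.326 (for α = 0.01, one-sided)
z_β = 0.739 (for power = 0.77)
d = 0.31

n = 2 · ((2.326 + 0.739) / 0.31)²
n = 2 · (9.887)²
n ≈ 195.51
Round up to the next whole number: n = 196 per group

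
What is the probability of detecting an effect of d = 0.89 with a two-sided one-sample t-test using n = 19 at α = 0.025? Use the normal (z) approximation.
Power ≈ 0.95

Power calculation (one-sample t-test, normal approximation):
z_β = d · √n - z_{α/2}
z_β = 0.89 · √19 - 2.241
z_β = 0.89 · 4.359 - 2.241
z_β = 1.638

Power = Φ(z_β) = Φ(1.638) ≈ 0.949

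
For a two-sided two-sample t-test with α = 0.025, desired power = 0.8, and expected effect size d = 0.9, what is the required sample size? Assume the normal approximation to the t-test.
n = 24 per group

Sample size formula (two-sample t-test, normal approximation):
n = 2 · ((z_{α/2} + z_β) / d)²

z_{α/2} = 2.241 (for α = 0.025, two-sided)
z_β = 0.842 (for power = 0.8)
d = 0.9

n = 2 · ((2.241 + 0.842) / 0.9)²
n = 2 · (3.426)²
n ≈ 23.47
Round up to the next whole number: n = 24 per group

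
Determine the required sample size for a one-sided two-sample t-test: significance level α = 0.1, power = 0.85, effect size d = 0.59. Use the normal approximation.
n = 31 per group

Sample size formula (two-sample t-test, normal approximation):
n = 2 · ((z_α + z_β) / d)²

z_α = 1.282 (for α = 0.1, one-sided)
z_β = 1.036 (for power = 0.85)
d = 0.59

n = 2 · ((1.282 + 1.036) / 0.59)²
n = 2 · (3.929)²
n ≈ 30.87
Round up to the next whole number: n = 31 per group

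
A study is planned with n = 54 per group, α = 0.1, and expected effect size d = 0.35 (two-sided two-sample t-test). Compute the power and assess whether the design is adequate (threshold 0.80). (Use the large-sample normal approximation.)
Power ≈ 0.57; the study is underpowered (power < 0.80)

Power calculation (two-sample t-test, normal approximation):
z_β = d · √(n/2) - z_{α/2}
z_β = 0.35 · √(54/2) - 1.645
z_β = 0.35 · 5.196 - 1.645
z_β = 0.174

Power = Φ(z_β) = Φ(0.174) ≈ 0.569

Effect size d = 0.35 is small by Cohen's convention (0.2/0.5/0.8).

Threshold: power ≥ 0.80 is conventionally adequate.
Power ≈ 0.57 → the study is underpowered (power < 0.80).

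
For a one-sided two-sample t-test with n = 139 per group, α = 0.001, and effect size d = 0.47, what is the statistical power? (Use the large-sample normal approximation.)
Power ≈ 0.80

Power calculation (two-sample t-test, normal approximation):
z_β = d · √(n/2) - z_α
z_β = 0.47 · √(139/2) - 3.090
z_β = 0.47 · 8.337 - 3.090
z_β = 0.828

Power = Φ(z_β) = Φ(0.828) ≈ 0.796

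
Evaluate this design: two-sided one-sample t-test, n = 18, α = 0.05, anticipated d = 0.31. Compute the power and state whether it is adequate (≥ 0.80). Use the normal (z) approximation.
Power ≈ 0.26; the study is underpowered (power < 0.80)

Power calculation (one-sample t-test, normal approximation):
z_β = d · √n - z_{α/2}
z_β = 0.31 · √18 - 1.960
z_β = 0.31 · 4.243 - 1.960
z_β = -0.645

Power = Φ(z_β) = Φ(-0.645) ≈ 0.260

Effect size d = 0.31 is small by Cohen's convention (0.2/0.5/0.8).

Threshold: power ≥ 0.80 is conventionally adequate.
Power ≈ 0.26 → the study is underpowered (power < 0.80).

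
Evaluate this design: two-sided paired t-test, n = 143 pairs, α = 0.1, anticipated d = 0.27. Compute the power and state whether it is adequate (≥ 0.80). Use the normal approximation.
Power ≈ 0.94; the study is adequately powered (power ≥ 0.80)

Power calculation (paired t-test, normal approximation):
z_β = d · √n - z_{α/2}
z_β = 0.27 · √143 - 1.645
z_β = 0.27 · 11.958 - 1.645
z_β = 1.584

Power = Φ(z_β) = Φ(1.584) ≈ 0.943

Effect size d = 0.27 is small by Cohen's convention (0.2/0.5/0.8).

Threshold: power ≥ 0.80 is conventionally adequate.
Power ≈ 0.94 → the study is adequately powered (power ≥ 0.80).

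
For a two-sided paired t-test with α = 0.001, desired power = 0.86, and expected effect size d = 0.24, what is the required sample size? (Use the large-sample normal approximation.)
n = 332 pairs

Sample size formula (paired t-test, normal approximation):
n = ((z_{α/2} + z_β) / d)²

z_{α/2} = 3.291 (for α = 0.001, two-sided)
z_β = 1.080 (for power = 0.86)
d = 0.24

n = ((3.291 + 1.080) / 0.24)²
n = (18.213)²
n ≈ 331.71
Round up to the next whole number: n = 332 pairs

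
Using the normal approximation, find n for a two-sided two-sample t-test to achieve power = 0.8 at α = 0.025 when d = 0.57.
n = 59 per group

Sample size formula (two-sample t-test, normal approximation):
n = 2 · ((z_{α/2} + z_β) / d)²

z_{α/2} = 2.241 (for α = 0.025, two-sided)
z_β = 0.842 (for power = 0.8)
d = 0.57

n = 2 · ((2.241 + 0.842) / 0.57)²
n = 2 · (5.409)²
n ≈ 58.51
Round up to the next whole number: n = 59 per group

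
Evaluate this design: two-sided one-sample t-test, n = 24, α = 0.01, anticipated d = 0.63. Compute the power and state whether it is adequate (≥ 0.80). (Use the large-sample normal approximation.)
Power ≈ 0.70; the study is underpowered (power < 0.80)

Power calculation (one-sample t-test, normal approximation):
z_β = d · √n - z_{α/2}
z_β = 0.63 · √24 - 2.576
z_β = 0.63 · 4.899 - 2.576
z_β = 0.511

Power = Φ(z_β) = Φ(0.511) ≈ 0.695

Effect size d = 0.63 is medium by Cohen's convention (0.2/0.5/0.8).

Threshold: power ≥ 0.80 is conventionally adequate.
Power ≈ 0.70 → the study is underpowered (power < 0.80).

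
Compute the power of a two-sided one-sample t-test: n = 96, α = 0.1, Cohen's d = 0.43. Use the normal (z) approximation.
Power ≈ 0.99

Power calculation (one-sample t-test, normal approximation):
z_β = d · √n - z_{α/2}
z_β = 0.43 · √96 - 1.645
z_β = 0.43 · 9.798 - 1.645
z_β = 2.568

Power = Φ(z_β) = Φ(2.568) ≈ 0.995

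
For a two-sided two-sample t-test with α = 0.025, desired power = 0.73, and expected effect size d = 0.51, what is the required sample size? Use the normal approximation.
n = 63 per group

Sample size formula (two-sample t-test, normal approximation):
n = 2 · ((z_{α/2} + z_β) / d)²

z_{α/2} = 2.241 (for α = 0.025, two-sided)
z_β = 0.613 (for power = 0.73)
d = 0.51

n = 2 · ((2.241 + 0.613) / 0.51)²
n = 2 · (5.596)²
n ≈ 62.63
Round up to the next whole number: n = 63 per group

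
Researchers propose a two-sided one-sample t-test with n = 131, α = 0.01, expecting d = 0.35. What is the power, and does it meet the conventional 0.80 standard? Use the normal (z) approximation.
Power ≈ 0.92; the study is adequately powered (power ≥ 0.80)

Power calculation (one-sample t-test, normal approximation):
z_β = d · √n - z_{α/2}
z_β = 0.35 · √131 - 2.576
z_β = 0.35 · 11.446 - 2.576
z_β = 1.430

Power = Φ(z_β) = Φ(1.430) ≈ 0.924

Effect size d = 0.35 is small by Cohen's convention (0.2/0.5/0.8).

Threshold: power ≥ 0.80 is conventionally adequate.
Power ≈ 0.92 → the study is adequately powered (power ≥ 0.80).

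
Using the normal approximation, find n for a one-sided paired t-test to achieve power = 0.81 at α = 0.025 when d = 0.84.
n = 12 pairs

Sample size formula (paired t-test, normal approximation):
n = ((z_α + z_β) / d)²

z_α = 1.960 (for α = 0.025, one-sided)
z_β = 0.878 (for power = 0.81)
d = 0.84

n = ((1.960 + 0.878) / 0.84)²
n = (3.379)²
n ≈ 11.42
Round up to the next whole number: n = 12 pairs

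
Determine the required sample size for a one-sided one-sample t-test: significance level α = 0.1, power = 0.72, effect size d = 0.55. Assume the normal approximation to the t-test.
n = 12

Sample size formula (one-sample t-test, normal approximation):
n = ((z_α + z_β) / d)²

z_α = 1.282 (for α = 0.1, one-sided)
z_β = 0.583 (for power = 0.72)
d = 0.55

n = ((1.282 + 0.583) / 0.55)²
n = (3.391)²
n ≈ 11.50
Round up to the next whole number: n = 12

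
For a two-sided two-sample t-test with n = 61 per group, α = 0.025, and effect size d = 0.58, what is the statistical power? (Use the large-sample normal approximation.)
Power ≈ 0.83

Power calculation (two-sample t-test, normal approximation):
z_β = d · √(n/2) - z_{α/2}
z_β = 0.58 · √(61/2) - 2.241
z_β = 0.58 · 5.523 - 2.241
z_β = 0.962

Power = Φ(z_β) = Φ(0.962) ≈ 0.832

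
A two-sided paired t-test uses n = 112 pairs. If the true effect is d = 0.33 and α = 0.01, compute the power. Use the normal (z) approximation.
Power ≈ 0.82

Power calculation (paired t-test, normal approximation):
z_β = d · √n - z_{α/2}
z_β = 0.33 · √112 - 2.576
z_β = 0.33 · 10.583 - 2.576
z_β = 0.917

Power = Φ(z_β) = Φ(0.917) ≈ 0.820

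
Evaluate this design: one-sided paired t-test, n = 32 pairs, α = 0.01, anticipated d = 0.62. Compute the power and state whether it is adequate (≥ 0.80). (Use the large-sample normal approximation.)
Power ≈ 0.88; the study is adequately powered (power ≥ 0.80)

Power calculation (paired t-test, normal approximation):
z_β = d · √n - z_α
z_β = 0.62 · √32 - 2.326
z_β = 0.62 · 5.657 - 2.326
z_β = 1.181

Power = Φ(z_β) = Φ(1.181) ≈ 0.881

Effect size d = 0.62 is medium by Cohen's convention (0.2/0.5/0.8).

Threshold: power ≥ 0.80 is conventionally adequate.
Power ≈ 0.88 → the study is adequately powered (power ≥ 0.80).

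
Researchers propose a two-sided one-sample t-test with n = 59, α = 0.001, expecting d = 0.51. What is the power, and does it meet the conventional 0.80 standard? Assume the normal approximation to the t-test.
Power ≈ 0.73; the study is underpowered (power < 0.80)

Power calculation (one-sample t-test, normal approximation):
z_β = d · √n - z_{α/2}
z_β = 0.51 · √59 - 3.291
z_β = 0.51 · 7.681 - 3.291
z_β = 0.627

Power = Φ(z_β) = Φ(0.627) ≈ 0.735

Effect size d = 0.51 is medium by Cohen's convention (0.2/0.5/0.8).

Threshold: power ≥ 0.80 is conventionally adequate.
Power ≈ 0.73 → the study is underpowered (power < 0.80).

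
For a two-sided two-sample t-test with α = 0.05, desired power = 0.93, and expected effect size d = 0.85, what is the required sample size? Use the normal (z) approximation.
n = 33 per group

Sample size formula (two-sample t-test, normal approximation):
n = 2 · ((z_{α/2} + z_β) / d)²

z_{α/2} = 1.960 (for α = 0.05, two-sided)
z_β = 1.476 (for power = 0.93)
d = 0.85

n = 2 · ((1.960 + 1.476) / 0.85)²
n = 2 · (4.042)²
n ≈ 32.68
Round up to the next whole number: n = 33 per group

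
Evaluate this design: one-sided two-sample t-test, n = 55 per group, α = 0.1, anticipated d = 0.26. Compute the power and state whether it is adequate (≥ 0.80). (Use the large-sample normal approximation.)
Power ≈ 0.53; the study is underpowered (power < 0.80)

Power calculation (two-sample t-test, normal approximation):
z_β = d · √(n/2) - z_α
z_β = 0.26 · √(55/2) - 1.282
z_β = 0.26 · 5.244 - 1.282
z_β = 0.082

Power = Φ(z_β) = Φ(0.082) ≈ 0.533

Effect size d = 0.26 is small by Cohen's convention (0.2/0.5/0.8).

Threshold: power ≥ 0.80 is conventionally adequate.
Power ≈ 0.53 → the study is underpowered (power < 0.80).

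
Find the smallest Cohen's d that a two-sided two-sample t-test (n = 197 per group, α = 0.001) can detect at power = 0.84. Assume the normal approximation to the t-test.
d ≈ 0.43

Minimum detectable effect (two-sample t-test, normal approximation):
d = (z_{α/2} + z_β) / √(n/2)
d = (3.291 + 0.994) / √(197/2)
d = 4.285 / 9.925
d ≈ 0.43

By Cohen's convention (0.2 small / 0.5 medium / 0.8 large): small effect.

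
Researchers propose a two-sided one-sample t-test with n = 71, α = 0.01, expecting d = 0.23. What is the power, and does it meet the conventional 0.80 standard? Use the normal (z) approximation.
Power ≈ 0.26; the study is underpowered (power < 0.80)

Power calculation (one-sample t-test, normal approximation):
z_β = d · √n - z_{α/2}
z_β = 0.23 · √71 - 2.576
z_β = 0.23 · 8.426 - 2.576
z_β = -0.638

Power = Φ(z_β) = Φ(-0.638) ≈ 0.262

Effect size d = 0.23 is small by Cohen's convention (0.2/0.5/0.8).

Threshold: power ≥ 0.80 is conventionally adequate.
Power ≈ 0.26 → the study is underpowered (power < 0.80).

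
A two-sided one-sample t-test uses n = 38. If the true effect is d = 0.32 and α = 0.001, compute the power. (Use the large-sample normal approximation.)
Power ≈ 0.09

Power calculation (one-sample t-test, normal approximation):
z_β = d · √n - z_{α/2}
z_β = 0.32 · √38 - 3.291
z_β = 0.32 · 6.164 - 3.291
z_β = -1.318

Power = Φ(z_β) = Φ(-1.318) ≈ 0.094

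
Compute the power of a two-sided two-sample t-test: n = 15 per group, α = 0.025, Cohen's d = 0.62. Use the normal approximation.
Power ≈ 0.29

Power calculation (two-sample t-test, normal approximation):
z_β = d · √(n/2) - z_{α/2}
z_β = 0.62 · √(15/2) - 2.241
z_β = 0.62 · 2.739 - 2.241
z_β = -0.543

Power = Φ(z_β) = Φ(-0.543) ≈ 0.293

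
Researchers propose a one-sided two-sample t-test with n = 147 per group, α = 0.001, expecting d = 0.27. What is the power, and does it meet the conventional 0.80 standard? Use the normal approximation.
Power ≈ 0.22; the study is underpowered (power < 0.80)

Power calculation (two-sample t-test, normal approximation):
z_β = d · √(n/2) - z_α
z_β = 0.27 · √(147/2) - 3.090
z_β = 0.27 · 8.573 - 3.090
z_β = -0.775

Power = Φ(z_β) = Φ(-0.775) ≈ 0.219

Effect size d = 0.27 is small by Cohen's convention (0.2/0.5/0.8).

Threshold: power ≥ 0.80 is conventionally adequate.
Power ≈ 0.22 → the study is underpowered (power < 0.80).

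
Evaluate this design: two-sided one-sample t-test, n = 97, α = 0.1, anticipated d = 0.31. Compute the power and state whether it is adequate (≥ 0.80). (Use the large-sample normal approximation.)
Power ≈ 0.92; the study is adequately powered (power ≥ 0.80)

Power calculation (one-sample t-test, normal approximation):
z_β = d · √n - z_{α/2}
z_β = 0.31 · √97 - 1.645
z_β = 0.31 · 9.849 - 1.645
z_β = 1.408

Power = Φ(z_β) = Φ(1.408) ≈ 0.920

Effect size d = 0.31 is small by Cohen's convention (0.2/0.5/0.8).

Threshold: power ≥ 0.80 is conventionally adequate.
Power ≈ 0.92 → the study is adequately powered (power ≥ 0.80).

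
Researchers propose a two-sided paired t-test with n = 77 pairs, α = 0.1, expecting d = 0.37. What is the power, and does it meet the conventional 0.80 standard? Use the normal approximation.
Power ≈ 0.95; the study is adequately powered (power ≥ 0.80)

Power calculation (paired t-test, normal approximation):
z_β = d · √n - z_{α/2}
z_β = 0.37 · √77 - 1.645
z_β = 0.37 · 8.775 - 1.645
z_β = 1.602

Power = Φ(z_β) = Φ(1.602) ≈ 0.945

Effect size d = 0.37 is small by Cohen's convention (0.2/0.5/0.8).

Threshold: power ≥ 0.80 is conventionally adequate.
Power ≈ 0.95 → the study is adequately powered (power ≥ 0.80).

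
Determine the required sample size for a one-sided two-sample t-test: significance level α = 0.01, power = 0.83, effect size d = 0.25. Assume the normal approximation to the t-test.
n = 345 per group

Sample size formula (two-sample t-test, normal approximation):
n = 2 · ((z_α + z_β) / d)²

z_α = 2.326 (for α = 0.01, one-sided)
z_β = 0.954 (for power = 0.83)
d = 0.25

n = 2 · ((2.326 + 0.954) / 0.25)²
n = 2 · (13.120)²
n ≈ 344.27
Round up to the next whole number: n = 345 per group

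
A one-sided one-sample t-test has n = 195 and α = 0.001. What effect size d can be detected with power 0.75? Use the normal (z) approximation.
d ≈ 0.27

Minimum detectable effect (one-sample t-test, normal approximation):
d = (z_α + z_β) / √n
d = (3.090 + 0.674) / √195
d = 3.765 / 13.964
d ≈ 0.27

By Cohen's convention (0.2 small / 0.5 medium / 0.8 large): small effect.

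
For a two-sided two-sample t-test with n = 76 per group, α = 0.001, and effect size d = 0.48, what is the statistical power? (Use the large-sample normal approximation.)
Power ≈ 0.37

Power calculation (two-sample t-test, normal approximation):
z_β = d · √(n/2) - z_{α/2}
z_β = 0.48 · √(76/2) - 3.291
z_β = 0.48 · 6.164 - 3.291
z_β = -0.332

Power = Φ(z_β) = Φ(-0.332) ≈ 0.370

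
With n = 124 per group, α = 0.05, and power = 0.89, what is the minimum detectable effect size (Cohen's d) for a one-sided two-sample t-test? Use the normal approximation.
d ≈ 0.36

Minimum detectable effect (two-sample t-test, normal approximation):
d = (z_α + z_β) / √(n/2)
d = (1.645 + 1.227) / √(124/2)
d = 2.871 / 7.874
d ≈ 0.36

By Cohen's convention (0.2 small / 0.5 medium / 0.8 large): small effect.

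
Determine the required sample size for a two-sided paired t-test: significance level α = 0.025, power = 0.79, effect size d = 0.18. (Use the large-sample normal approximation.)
n = 287 pairs

Sample size formula (paired t-test, normal approximation):
n = ((z_{α/2} + z_β) / d)²

z_{α/2} = 2.241 (for α = 0.025, two-sided)
z_β = 0.806 (for power = 0.79)
d = 0.18

n = ((2.241 + 0.806) / 0.18)²
n = (16.928)²
n ≈ 286.56
Round up to the next whole number: n = 287 pairs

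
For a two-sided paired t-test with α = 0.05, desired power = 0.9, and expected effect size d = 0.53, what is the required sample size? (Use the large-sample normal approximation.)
n = 38 pairs

Sample size formula (paired t-test, normal approximation):
n = ((z_{α/2} + z_β) / d)²

z_{α/2} = 1.960 (for α = 0.05, two-sided)
z_β = 1.282 (for power = 0.9)
d = 0.53

n = ((1.960 + 1.282) / 0.53)²
n = (6.117)²
n ≈ 37.42
Round up to the next whole number: n = 38 pairs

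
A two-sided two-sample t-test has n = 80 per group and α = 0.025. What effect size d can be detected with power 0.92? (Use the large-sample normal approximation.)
d ≈ 0.58

Minimum detectable effect (two-sample t-test, normal approximation):
d = (z_{α/2} + z_β) / √(n/2)
d = (2.241 + 1.405) / √(80/2)
d = 3.646 / 6.325
d ≈ 0.58

By Cohen's convention (0.2 small / 0.5 medium / 0.8 large): medium effect.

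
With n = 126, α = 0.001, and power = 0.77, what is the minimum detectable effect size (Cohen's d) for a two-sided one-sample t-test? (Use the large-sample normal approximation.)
d ≈ 0.36

Minimum detectable effect (one-sample t-test, normal approximation):
d = (z_{α/2} + z_β) / √n
d = (3.291 + 0.739) / √126
d = 4.029 / 11.225
d ≈ 0.36

By Cohen's convention (0.2 small / 0.5 medium / 0.8 large): small effect.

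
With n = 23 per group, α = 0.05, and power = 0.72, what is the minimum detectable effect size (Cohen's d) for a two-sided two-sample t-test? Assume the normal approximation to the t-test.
d ≈ 0.75

Minimum detectable effect (two-sample t-test, normal approximation):
d = (z_{α/2} + z_β) / √(n/2)
d = (1.960 + 0.583) / √(23/2)
d = 2.543 / 3.391
d ≈ 0.75

By Cohen's convention (0.2 small / 0.5 medium / 0.8 large): medium effect.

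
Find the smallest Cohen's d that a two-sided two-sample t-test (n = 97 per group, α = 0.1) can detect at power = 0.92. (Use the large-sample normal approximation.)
d ≈ 0.44

Minimum detectable effect (two-sample t-test, normal approximation):
d = (z_{α/2} + z_β) / √(n/2)
d = (1.645 + 1.405) / √(97/2)
d = 3.050 / 6.964
d ≈ 0.44

By Cohen's convention (0.2 small / 0.5 medium / 0.8 large): small effect.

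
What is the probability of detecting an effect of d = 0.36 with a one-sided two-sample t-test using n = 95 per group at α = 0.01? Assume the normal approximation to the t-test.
Power ≈ 0.56

Power calculation (two-sample t-test, normal approximation):
z_β = d · √(n/2) - z_α
z_β = 0.36 · √(95/2) - 2.326
z_β = 0.36 · 6.892 - 2.326
z_β = 0.155

Power = Φ(z_β) = Φ(0.155) ≈ 0.562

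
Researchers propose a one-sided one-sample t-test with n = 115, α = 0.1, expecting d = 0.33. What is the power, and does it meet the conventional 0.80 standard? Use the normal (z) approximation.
Power ≈ 0.99; the study is adequately powered (power ≥ 0.80)

Power calculation (one-sample t-test, normal approximation):
z_β = d · √n - z_α
z_β = 0.33 · √115 - 1.282
z_β = 0.33 · 10.724 - 1.282
z_β = 2.257

Power = Φ(z_β) = Φ(2.257) ≈ 0.988

Effect size d = 0.33 is small by Cohen's convention (0.2/0.5/0.8).

Threshold: power ≥ 0.80 is conventionally adequate.
Power ≈ 0.99 → the study is adequately powered (power ≥ 0.80).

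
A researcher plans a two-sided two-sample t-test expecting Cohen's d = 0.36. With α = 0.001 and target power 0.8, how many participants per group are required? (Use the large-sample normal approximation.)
n = 264 per group

Sample size formula (two-sample t-test, normal approximation):
n = 2 · ((z_{α/2} + z_β) / d)²

z_{α/2} = 3.291 (for α = 0.001, two-sided)
z_β = 0.842 (for power = 0.8)
d = 0.36

n = 2 · ((3.291 + 0.842) / 0.36)²
n = 2 · (11.481)²
n ≈ 263.63
Round up to the next whole number: n = 264 per group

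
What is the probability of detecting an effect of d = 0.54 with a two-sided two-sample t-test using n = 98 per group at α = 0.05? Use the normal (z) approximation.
Power ≈ 0.97

Power calculation (two-sample t-test, normal approximation):
z_β = d · √(n/2) - z_{α/2}
z_β = 0.54 · √(98/2) - 1.960
z_β = 0.54 · 7.000 - 1.960
z_β = 1.820

Power = Φ(z_β) = Φ(1.820) ≈ 0.966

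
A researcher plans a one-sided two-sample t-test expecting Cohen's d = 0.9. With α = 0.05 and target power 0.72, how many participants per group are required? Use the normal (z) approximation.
n = 13 per group

Sample size formula (two-sample t-test, normal approximation):
n = 2 · ((z_α + z_β) / d)²

z_α = 1.645 (for α = 0.05, one-sided)
z_β = 0.583 (for power = 0.72)
d = 0.9

n = 2 · ((1.645 + 0.583) / 0.9)²
n = 2 · (2.476)²
n ≈ 12.26
Round up to the next whole number: n = 13 per group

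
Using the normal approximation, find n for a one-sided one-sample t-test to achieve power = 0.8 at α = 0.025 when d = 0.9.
n = 10

Sample size formula (one-sample t-test, normal approximation):
n = ((z_α + z_β) / d)²

z_α = 1.960 (for α = 0.025, one-sided)
z_β = 0.842 (for power = 0.8)
d = 0.9

n = ((1.960 + 0.842) / 0.9)²
n = (3.113)²
n ≈ 9.69
Round up to the next whole number: n = 10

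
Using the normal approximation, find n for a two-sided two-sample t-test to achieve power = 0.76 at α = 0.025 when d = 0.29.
n = 207 per group

Sample size formula (two-sample t-test, normal approximation):
n = 2 · ((z_{α/2} + z_β) / d)²

z_{α/2} = 2.241 (for α = 0.025, two-sided)
z_β = 0.706 (for power = 0.76)
d = 0.29

n = 2 · ((2.241 + 0.706) / 0.29)²
n = 2 · (10.162)²
n ≈ 206.53
Round up to the next whole number: n = 207 per group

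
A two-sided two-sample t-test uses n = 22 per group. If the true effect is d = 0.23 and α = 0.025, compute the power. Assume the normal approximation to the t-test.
Power ≈ 0.07

Power calculation (two-sample t-test, normal approximation):
z_β = d · √(n/2) - z_{α/2}
z_β = 0.23 · √(22/2) - 2.241
z_β = 0.23 · 3.317 - 2.241
z_β = -1.479

Power = Φ(z_β) = Φ(-1.479) ≈ 0.070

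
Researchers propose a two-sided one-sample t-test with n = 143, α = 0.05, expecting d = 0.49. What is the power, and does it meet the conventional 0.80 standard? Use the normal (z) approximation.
Power ≈ 1.00; the study is adequately powered (power ≥ 0.80)

Power calculation (one-sample t-test, normal approximation):
z_β = d · √n - z_{α/2}
z_β = 0.49 · √143 - 1.960
z_β = 0.49 · 11.958 - 1.960
z_β = 3.900

Power = Φ(z_β) = Φ(3.900) ≈ 1.000

Effect size d = 0.49 is small by Cohen's convention (0.2/0.5/0.8).

Threshold: power ≥ 0.80 is conventionally adequate.
Power ≈ 1.00 → the study is adequately powered (power ≥ 0.80).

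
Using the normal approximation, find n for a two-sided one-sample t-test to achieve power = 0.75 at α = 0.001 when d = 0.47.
n = 72

Sample size formula (one-sample t-test, normal approximation):
n = ((z_{α/2} + z_β) / d)²

z_{α/2} = 3.291 (for α = 0.001, two-sided)
z_β = 0.674 (for power = 0.75)
d = 0.47

n = ((3.291 + 0.674) / 0.47)²
n = (8.436)²
n ≈ 71.17
Round up to the next whole number: n = 72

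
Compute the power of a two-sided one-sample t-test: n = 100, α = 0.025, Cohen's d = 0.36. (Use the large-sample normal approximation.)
Power ≈ 0.91

Power calculation (one-sample t-test, normal approximation):
z_β = d · √n - z_{α/2}
z_β = 0.36 · √100 - 2.241
z_β = 0.36 · 10.000 - 2.241
z_β = 1.359

Power = Φ(z_β) = Φ(1.359) ≈ 0.913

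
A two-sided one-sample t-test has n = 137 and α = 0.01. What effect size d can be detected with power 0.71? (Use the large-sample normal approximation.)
d ≈ 0.27

Minimum detectable effect (one-sample t-test, normal approximation):
d = (z_{α/2} + z_β) / √n
d = (2.576 + 0.553) / √137
d = 3.129 / 11.705
d ≈ 0.27

By Cohen's convention (0.2 small / 0.5 medium / 0.8 large): small effect.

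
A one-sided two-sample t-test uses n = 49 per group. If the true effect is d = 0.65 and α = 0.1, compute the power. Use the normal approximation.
Power ≈ 0.97

Power calculation (two-sample t-test, normal approximation):
z_β = d · √(n/2) - z_α
z_β = 0.65 · √(49/2) - 1.282
z_β = 0.65 · 4.950 - 1.282
z_β = 1.936

Power = Φ(z_β) = Φ(1.936) ≈ 0.974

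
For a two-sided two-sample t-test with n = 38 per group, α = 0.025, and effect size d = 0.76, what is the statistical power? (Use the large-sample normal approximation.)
Power ≈ 0.86

Power calculation (two-sample t-test, normal approximation):
z_β = d · √(n/2) - z_{α/2}
z_β = 0.76 · √(38/2) - 2.241
z_β = 0.76 · 4.359 - 2.241
z_β = 1.071

Power = Φ(z_β) = Φ(1.071) ≈ 0.858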